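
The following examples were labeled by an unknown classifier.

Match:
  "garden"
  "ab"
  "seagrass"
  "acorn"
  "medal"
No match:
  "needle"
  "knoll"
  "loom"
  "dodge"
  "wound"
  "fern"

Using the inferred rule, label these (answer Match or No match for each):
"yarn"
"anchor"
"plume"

Match, Match, No match

The classifier is using: contains 'a'.
"yarn" — has 'a', hence Match.
"anchor" — has 'a', hence Match.
"plume" — no 'a', hence No match.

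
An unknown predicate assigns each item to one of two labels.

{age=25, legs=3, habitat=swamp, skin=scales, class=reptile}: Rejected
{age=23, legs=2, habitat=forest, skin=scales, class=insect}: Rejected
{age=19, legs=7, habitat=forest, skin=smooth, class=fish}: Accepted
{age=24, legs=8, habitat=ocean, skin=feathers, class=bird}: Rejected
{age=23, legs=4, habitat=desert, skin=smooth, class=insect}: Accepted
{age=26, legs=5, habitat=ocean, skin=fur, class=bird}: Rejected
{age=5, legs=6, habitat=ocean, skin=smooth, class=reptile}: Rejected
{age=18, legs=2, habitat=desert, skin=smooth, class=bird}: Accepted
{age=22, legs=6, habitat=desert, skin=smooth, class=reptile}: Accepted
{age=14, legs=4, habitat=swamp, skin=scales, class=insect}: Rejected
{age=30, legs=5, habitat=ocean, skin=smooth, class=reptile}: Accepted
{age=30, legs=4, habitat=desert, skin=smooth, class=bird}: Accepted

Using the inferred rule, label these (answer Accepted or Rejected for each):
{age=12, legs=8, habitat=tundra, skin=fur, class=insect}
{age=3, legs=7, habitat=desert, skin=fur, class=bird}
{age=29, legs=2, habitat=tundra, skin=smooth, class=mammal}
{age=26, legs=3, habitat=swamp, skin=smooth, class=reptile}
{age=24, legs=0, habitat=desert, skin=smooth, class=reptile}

'Accepted' ⟺ skin is smooth AND age ≥ 14.
{age=12, legs=8, habitat=tundra, skin=fur, class=insect}: Rejected (skin is fur, age = 12).
{age=3, legs=7, habitat=desert, skin=fur, class=bird}: Rejected (skin is fur, age = 3).
{age=29, legs=2, habitat=tundra, skin=smooth, class=mammal}: Accepted (skin is smooth, age = 29).
{age=26, legs=3, habitat=swamp, skin=smooth, class=reptile}: Accepted (skin is smooth, age = 26).
{age=24, legs=0, habitat=desert, skin=smooth, class=reptile}: Accepted (skin is smooth, age = 24).

Rejected, Rejected, Accepted, Accepted, Accepted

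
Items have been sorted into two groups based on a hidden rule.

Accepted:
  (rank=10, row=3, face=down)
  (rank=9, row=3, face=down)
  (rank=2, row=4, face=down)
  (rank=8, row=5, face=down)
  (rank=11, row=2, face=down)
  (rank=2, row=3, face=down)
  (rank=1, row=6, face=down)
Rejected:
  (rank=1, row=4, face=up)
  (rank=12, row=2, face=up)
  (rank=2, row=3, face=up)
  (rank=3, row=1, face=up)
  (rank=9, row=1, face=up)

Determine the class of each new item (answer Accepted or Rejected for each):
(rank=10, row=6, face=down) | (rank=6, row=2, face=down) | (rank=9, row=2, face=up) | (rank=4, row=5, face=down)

Accepted, Accepted, Rejected, Accepted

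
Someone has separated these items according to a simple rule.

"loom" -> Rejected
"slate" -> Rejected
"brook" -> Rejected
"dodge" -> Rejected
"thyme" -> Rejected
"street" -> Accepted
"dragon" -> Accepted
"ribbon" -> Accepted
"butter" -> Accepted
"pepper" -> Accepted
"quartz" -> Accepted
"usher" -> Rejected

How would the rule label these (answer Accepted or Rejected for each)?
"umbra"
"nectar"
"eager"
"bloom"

Rejected, Accepted, Rejected, Rejected

'Accepted' ⟺ length 6.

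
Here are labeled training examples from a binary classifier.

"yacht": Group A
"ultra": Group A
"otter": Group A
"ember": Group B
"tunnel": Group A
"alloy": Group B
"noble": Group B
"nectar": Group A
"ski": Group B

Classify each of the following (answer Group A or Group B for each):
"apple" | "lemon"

Group B, Group B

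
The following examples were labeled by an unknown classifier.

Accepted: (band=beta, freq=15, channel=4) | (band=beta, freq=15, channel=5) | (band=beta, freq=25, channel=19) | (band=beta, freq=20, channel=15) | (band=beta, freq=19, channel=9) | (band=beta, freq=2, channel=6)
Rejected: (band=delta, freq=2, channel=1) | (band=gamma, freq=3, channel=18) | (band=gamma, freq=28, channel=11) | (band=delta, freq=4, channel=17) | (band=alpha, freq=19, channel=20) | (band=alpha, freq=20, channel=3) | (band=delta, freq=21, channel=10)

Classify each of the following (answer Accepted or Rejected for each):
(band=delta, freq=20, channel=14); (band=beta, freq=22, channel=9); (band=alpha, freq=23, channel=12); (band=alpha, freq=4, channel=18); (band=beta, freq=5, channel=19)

One predicate separates the groups cleanly: band is beta.
(band=delta, freq=20, channel=14) — band is delta, hence Rejected. (band=beta, freq=22, channel=9) — band is beta, hence Accepted. (band=alpha, freq=23, channel=12) — band is alpha, hence Rejected. (band=alpha, freq=4, channel=18) — band is alpha, hence Rejected. (band=beta, freq=5, channel=19) — band is beta, hence Accepted.

Rejected, Accepted, Rejected, Rejected, Accepted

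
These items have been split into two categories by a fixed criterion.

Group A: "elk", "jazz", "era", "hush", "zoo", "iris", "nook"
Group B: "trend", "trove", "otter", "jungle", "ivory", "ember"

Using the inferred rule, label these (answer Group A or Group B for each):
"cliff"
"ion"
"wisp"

Group B, Group A, Group A

The classifier is using: length ≤ 4.
"cliff": length 5 — fails the rule, so Group B. "ion": length 3 — satisfies this, so Group A. "wisp": length 4 — satisfies this, so Group A.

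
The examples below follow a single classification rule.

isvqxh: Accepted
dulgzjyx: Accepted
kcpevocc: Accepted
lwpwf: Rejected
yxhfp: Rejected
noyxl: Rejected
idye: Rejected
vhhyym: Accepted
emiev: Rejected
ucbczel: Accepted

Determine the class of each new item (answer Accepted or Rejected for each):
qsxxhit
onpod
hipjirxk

Accepted, Rejected, Accepted

One predicate separates the groups cleanly: length ≥ 6.
qsxxhit — length 7, hence Accepted. onpod — length 5, hence Rejected. hipjirxk — length 8, hence Accepted.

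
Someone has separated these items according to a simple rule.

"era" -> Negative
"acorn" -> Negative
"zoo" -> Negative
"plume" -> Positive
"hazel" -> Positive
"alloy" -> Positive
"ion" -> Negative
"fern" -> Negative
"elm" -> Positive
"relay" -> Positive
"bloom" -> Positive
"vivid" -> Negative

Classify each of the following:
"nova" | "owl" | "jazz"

Comparing the two groups points to one rule — contains 'l'.
"nova": Negative (no 'l').
"owl": Positive (has 'l').
"jazz": Negative (no 'l').

Negative, Positive, Negative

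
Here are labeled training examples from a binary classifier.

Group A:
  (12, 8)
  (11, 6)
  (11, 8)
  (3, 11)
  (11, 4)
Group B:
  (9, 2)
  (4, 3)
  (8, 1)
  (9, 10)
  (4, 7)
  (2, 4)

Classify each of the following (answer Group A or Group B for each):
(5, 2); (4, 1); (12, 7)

Group B, Group B, Group A

A rule that fits every label: max ≥ 11 — true of each 'Group A' example, false of each 'Group B' one.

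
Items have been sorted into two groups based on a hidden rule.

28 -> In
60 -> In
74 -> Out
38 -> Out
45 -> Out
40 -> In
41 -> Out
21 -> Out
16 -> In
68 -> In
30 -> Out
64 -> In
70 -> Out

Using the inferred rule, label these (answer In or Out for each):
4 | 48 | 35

The classifier is using: multiple of 4.
4 → 4 = 4·1 → In.
48 → 48 = 4·12 → In.
35 → 35 = 4·8 + 3 → Out.

In, In, Out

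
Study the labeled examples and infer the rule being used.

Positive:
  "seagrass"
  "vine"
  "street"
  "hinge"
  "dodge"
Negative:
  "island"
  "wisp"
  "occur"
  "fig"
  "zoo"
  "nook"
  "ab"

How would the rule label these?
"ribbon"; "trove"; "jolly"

Negative, Positive, Negative

The common property of the 'Positive' items is: contains 'e'. No 'Negative' item has it.
Negative: "ribbon", since no 'e'.
Positive: "trove", since has 'e'.
Negative: "jolly", since no 'e'.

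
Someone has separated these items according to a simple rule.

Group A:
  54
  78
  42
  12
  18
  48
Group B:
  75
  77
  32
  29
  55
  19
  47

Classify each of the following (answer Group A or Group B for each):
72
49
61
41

All 'Group A' examples share one property — multiple of 6 — and every 'Group B' example lacks it.
72: 72 = 6·12, has this property → Group A. 49: 49 = 6·8 + 1, lacks this property → Group B. 61: 61 = 6·10 + 1, lacks this property → Group B. 41: 41 = 6·6 + 5, lacks this property → Group B.

Group A, Group B, Group B, Group B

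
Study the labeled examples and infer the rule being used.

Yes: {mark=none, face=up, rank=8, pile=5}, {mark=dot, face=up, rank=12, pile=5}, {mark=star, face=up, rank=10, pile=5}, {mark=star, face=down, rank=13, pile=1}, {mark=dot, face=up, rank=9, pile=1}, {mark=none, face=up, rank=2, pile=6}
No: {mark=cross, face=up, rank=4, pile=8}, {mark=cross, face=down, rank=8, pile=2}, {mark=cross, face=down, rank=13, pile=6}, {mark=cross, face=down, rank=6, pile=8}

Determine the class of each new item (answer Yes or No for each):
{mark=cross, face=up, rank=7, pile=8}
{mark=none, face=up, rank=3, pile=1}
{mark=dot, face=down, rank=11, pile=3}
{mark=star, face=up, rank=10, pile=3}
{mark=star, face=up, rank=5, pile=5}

Checking candidate rules against both groups, what survives is: mark is not cross.

No, Yes, Yes, Yes, Yes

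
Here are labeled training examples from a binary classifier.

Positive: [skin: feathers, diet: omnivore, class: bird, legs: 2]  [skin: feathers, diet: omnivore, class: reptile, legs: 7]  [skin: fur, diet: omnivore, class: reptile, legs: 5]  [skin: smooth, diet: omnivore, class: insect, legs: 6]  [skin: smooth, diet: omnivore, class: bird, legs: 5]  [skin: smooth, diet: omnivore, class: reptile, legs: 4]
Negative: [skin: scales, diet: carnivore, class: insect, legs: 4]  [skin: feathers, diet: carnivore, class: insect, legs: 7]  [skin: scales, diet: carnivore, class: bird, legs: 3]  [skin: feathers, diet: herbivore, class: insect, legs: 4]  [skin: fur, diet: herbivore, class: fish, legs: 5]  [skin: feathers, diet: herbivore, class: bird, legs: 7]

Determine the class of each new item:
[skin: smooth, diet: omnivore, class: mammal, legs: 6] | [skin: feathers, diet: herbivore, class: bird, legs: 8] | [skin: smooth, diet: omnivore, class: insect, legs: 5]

All 'Positive' examples share one property — diet is omnivore — and every 'Negative' example lacks it.

Positive, Negative, Positive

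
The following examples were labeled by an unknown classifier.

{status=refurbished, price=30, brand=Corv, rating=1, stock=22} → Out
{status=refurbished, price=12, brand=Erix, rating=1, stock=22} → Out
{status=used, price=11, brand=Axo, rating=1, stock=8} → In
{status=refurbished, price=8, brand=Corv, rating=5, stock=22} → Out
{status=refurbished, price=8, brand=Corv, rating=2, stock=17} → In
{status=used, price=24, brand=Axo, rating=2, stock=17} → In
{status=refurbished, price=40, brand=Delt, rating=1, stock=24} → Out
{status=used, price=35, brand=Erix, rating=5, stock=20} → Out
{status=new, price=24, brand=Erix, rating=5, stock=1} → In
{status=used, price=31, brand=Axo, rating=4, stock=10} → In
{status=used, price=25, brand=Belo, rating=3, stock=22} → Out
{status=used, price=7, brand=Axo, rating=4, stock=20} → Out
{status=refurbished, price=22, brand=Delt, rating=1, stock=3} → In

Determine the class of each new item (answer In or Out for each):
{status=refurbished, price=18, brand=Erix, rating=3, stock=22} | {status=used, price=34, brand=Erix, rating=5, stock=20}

Out, Out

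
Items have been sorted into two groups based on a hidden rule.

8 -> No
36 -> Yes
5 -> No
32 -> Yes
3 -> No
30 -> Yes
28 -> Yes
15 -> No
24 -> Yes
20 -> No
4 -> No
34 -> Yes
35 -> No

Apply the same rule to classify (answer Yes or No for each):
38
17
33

'Yes' ⟺ even AND at least 24.
38: 38 is even, 38 ≥ 24, has this property → Yes.
17: 17 is odd, 17 < 24, fails the rule → No.
33: 33 is odd, 33 ≥ 24, fails the rule → No.

Yes, No, No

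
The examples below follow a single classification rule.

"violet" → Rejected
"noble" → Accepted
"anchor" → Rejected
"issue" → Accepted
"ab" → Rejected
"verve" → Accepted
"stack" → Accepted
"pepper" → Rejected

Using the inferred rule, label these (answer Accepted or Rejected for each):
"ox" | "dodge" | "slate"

Every 'Accepted' example satisfies: odd length. None of the 'Rejected' examples do.

Rejected, Accepted, Accepted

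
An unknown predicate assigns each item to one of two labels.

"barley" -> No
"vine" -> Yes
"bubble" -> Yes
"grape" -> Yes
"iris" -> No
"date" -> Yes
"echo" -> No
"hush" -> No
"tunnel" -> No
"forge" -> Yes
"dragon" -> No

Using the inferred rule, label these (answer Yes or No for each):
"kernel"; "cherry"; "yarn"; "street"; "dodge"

No, No, No, No, Yes

A rule that fits every label: ends with 'e' — true of each 'Yes' example, false of each 'No' one.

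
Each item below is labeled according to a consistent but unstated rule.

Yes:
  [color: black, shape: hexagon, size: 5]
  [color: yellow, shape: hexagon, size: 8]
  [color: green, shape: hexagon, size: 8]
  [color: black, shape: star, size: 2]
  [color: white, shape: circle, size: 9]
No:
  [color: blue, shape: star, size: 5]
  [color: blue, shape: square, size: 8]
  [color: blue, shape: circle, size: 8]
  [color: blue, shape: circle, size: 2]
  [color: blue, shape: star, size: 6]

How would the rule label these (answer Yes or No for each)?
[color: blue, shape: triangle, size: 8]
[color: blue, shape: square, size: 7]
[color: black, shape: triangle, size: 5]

Comparing the two groups points to one rule — color is not blue.
[color: blue, shape: triangle, size: 8]: No (color is blue).
[color: blue, shape: square, size: 7]: No (color is blue).
[color: black, shape: triangle, size: 5]: Yes (color is black).

No, No, Yes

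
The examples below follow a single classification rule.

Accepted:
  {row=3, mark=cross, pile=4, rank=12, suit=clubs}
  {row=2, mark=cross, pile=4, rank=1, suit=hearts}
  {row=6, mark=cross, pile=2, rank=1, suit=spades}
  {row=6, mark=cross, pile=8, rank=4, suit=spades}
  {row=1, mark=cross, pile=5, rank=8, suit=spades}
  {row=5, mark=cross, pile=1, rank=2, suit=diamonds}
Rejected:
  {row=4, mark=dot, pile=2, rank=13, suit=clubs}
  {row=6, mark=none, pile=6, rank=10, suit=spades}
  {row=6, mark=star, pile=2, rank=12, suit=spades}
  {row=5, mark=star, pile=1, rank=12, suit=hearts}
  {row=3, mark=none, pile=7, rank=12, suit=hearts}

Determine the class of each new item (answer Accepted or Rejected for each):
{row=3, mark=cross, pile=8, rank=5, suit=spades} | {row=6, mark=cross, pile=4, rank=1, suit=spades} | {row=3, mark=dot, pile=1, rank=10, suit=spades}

Accepted, Accepted, Rejected

The classifier is using: mark is cross.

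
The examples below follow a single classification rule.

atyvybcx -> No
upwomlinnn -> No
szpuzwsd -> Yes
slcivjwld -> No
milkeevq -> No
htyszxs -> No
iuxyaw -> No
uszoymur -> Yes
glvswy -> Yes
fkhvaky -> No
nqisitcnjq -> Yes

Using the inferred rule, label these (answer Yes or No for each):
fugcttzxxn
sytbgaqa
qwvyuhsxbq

No, Yes, Yes

Every 'Yes' example satisfies: even length AND contains 's'. None of the 'No' examples do.
fugcttzxxn → length 10, no 's' → No. sytbgaqa → length 8, has 's' → Yes. qwvyuhsxbq → length 10, has 's' → Yes.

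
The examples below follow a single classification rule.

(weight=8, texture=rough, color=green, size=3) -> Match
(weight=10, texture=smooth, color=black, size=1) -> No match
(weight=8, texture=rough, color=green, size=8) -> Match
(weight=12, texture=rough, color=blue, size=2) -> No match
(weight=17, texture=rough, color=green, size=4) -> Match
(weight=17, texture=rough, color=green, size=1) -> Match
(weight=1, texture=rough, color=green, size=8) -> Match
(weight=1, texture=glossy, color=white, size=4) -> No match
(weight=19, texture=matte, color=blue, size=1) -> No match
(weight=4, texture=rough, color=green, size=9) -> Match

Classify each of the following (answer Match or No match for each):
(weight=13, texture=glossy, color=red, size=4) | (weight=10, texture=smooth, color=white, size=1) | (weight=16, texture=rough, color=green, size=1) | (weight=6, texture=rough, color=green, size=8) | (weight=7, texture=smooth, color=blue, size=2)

One predicate separates the groups cleanly: color is green.
(weight=13, texture=glossy, color=red, size=4) → color is red → No match.
(weight=10, texture=smooth, color=white, size=1) → color is white → No match.
(weight=16, texture=rough, color=green, size=1) → color is green → Match.
(weight=6, texture=rough, color=green, size=8) → color is green → Match.
(weight=7, texture=smooth, color=blue, size=2) → color is blue → No match.

No match, No match, Match, Match, No match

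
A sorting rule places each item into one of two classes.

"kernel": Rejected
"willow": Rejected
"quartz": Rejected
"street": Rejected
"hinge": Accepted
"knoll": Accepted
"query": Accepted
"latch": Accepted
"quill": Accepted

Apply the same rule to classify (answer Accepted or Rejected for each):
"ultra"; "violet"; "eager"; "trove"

A rule that fits every label: odd length — true of each 'Accepted' example, false of each 'Rejected' one.

Accepted, Rejected, Accepted, Accepted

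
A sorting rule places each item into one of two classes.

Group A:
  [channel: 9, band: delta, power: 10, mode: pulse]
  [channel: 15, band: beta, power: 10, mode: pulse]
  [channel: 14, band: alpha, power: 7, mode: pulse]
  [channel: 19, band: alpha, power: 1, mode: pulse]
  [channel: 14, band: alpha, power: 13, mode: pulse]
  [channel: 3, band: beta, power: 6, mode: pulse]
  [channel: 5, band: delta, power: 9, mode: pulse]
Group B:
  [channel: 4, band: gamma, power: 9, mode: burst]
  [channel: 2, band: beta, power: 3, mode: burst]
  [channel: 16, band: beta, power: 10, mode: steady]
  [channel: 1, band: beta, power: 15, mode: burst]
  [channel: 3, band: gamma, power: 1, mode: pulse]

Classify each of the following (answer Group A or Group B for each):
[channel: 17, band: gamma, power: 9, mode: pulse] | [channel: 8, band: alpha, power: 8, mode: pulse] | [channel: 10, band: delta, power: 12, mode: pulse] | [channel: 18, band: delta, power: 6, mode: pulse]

The rule appears to be: band is not gamma AND mode is pulse.
[channel: 17, band: gamma, power: 9, mode: pulse] — band is gamma, mode is pulse, hence Group B.
[channel: 8, band: alpha, power: 8, mode: pulse] — band is alpha, mode is pulse, hence Group A.
[channel: 10, band: delta, power: 12, mode: pulse] — band is delta, mode is pulse, hence Group A.
[channel: 18, band: delta, power: 6, mode: pulse] — band is delta, mode is pulse, hence Group A.

Group B, Group A, Group A, Group A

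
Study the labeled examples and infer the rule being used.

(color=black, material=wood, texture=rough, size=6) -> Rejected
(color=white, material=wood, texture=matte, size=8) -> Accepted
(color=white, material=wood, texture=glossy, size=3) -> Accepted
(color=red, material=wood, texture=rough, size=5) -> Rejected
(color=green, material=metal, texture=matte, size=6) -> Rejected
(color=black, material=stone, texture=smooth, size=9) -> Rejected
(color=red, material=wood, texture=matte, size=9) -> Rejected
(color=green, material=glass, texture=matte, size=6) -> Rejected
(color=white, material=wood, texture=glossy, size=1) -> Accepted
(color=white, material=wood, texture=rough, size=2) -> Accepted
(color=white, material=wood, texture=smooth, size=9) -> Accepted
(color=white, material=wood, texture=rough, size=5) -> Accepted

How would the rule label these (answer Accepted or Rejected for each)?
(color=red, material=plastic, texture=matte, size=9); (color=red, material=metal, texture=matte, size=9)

Looking at the examples, the only property every 'Accepted' case has and every 'Rejected' case lacks is: color is white.
(color=red, material=plastic, texture=matte, size=9): color is red, fails this test → Rejected. (color=red, material=metal, texture=matte, size=9): color is red, fails this test → Rejected.

Rejected, Rejected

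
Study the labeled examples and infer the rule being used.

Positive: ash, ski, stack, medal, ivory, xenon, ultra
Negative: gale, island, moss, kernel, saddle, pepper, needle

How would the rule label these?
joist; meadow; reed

All 'Positive' examples share one property — odd length — and every 'Negative' example lacks it.
Positive: joist, since length 5. Negative: meadow, since length 6. Negative: reed, since length 4.

Positive, Negative, Negative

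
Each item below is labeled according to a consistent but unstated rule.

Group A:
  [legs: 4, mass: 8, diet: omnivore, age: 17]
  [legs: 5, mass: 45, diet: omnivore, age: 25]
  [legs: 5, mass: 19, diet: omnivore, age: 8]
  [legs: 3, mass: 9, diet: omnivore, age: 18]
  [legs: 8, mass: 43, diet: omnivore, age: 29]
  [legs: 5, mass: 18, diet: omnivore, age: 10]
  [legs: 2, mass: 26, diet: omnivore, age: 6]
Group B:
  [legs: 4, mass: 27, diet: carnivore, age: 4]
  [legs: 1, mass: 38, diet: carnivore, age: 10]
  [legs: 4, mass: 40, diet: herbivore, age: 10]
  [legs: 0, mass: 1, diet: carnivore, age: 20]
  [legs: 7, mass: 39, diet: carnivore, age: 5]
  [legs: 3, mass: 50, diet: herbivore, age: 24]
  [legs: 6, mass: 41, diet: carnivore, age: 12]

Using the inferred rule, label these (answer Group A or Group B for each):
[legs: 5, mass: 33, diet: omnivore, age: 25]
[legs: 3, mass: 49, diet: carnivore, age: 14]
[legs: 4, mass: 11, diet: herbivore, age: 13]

The common property of the 'Group A' items is: diet is omnivore. No 'Group B' item has it.
[legs: 5, mass: 33, diet: omnivore, age: 25] → diet is omnivore → Group A.
[legs: 3, mass: 49, diet: carnivore, age: 14] → diet is carnivore → Group B.
[legs: 4, mass: 11, diet: herbivore, age: 13] → diet is herbivore → Group B.

Group A, Group B, Group B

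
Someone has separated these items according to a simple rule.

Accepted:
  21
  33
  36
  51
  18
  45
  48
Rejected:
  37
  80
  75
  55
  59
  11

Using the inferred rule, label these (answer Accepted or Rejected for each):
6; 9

Accepted, Accepted

Rule: multiple of 3 AND at most 51. This holds for each 'Accepted' example and fails for each 'Rejected' one.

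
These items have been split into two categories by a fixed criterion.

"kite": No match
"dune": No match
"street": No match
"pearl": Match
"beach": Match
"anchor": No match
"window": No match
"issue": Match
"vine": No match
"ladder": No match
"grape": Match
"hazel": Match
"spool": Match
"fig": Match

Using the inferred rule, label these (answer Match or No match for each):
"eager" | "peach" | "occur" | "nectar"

One predicate separates the groups cleanly: odd length.

Match, Match, Match, No match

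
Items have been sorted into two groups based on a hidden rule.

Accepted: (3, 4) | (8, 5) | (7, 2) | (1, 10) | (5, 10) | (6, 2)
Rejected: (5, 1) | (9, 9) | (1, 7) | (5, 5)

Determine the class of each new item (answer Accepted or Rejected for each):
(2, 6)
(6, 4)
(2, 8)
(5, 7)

Accepted, Accepted, Accepted, Rejected

Checking candidate rules against both groups, what survives is: product is even.
(2, 6): 2·6 = 12, matches → Accepted. (6, 4): 6·4 = 24, matches → Accepted. (2, 8): 2·8 = 16, matches → Accepted. (5, 7): 5·7 = 35, fails the rule → Rejected.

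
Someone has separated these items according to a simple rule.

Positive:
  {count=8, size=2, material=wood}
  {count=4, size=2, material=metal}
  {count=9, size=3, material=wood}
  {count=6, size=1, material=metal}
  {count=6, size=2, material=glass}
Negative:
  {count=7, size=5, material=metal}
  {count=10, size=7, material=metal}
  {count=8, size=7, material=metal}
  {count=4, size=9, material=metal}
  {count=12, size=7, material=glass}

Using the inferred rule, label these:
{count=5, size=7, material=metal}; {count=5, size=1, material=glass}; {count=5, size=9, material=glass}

The distinguishing property — size ≤ 3 — holds for all the 'Positive' cases and none of the 'Negative' cases.

Negative, Positive, Negative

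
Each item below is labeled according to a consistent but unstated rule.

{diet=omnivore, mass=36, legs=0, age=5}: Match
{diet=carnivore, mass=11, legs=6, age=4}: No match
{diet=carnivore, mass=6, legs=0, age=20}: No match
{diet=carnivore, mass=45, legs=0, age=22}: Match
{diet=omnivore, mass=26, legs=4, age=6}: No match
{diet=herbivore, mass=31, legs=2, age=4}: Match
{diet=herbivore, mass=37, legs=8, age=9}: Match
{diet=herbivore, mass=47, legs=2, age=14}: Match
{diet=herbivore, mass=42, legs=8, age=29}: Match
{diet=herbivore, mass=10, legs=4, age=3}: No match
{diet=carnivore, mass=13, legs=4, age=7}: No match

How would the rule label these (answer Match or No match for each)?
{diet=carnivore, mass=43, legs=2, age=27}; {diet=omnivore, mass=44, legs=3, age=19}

Match, Match

The common property of the 'Match' items is: mass ≥ 31. No 'No match' item has it.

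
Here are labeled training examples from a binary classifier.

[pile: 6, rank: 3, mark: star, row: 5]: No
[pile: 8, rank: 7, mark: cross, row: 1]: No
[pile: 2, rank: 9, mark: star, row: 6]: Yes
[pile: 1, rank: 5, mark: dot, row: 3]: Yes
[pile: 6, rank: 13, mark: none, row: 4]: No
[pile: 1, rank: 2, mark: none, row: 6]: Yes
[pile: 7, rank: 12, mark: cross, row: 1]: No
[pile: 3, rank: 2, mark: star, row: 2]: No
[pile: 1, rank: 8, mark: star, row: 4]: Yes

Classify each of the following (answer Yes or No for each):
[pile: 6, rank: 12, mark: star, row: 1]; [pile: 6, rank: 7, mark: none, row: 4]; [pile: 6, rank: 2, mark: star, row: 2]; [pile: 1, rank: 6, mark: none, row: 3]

The classifier is using: pile ≤ 2.
[pile: 6, rank: 12, mark: star, row: 1]: pile = 6, fails the rule → No. [pile: 6, rank: 7, mark: none, row: 4]: pile = 6, fails the rule → No. [pile: 6, rank: 2, mark: star, row: 2]: pile = 6, fails the rule → No. [pile: 1, rank: 6, mark: none, row: 3]: pile = 1, matches → Yes.

No, No, No, Yes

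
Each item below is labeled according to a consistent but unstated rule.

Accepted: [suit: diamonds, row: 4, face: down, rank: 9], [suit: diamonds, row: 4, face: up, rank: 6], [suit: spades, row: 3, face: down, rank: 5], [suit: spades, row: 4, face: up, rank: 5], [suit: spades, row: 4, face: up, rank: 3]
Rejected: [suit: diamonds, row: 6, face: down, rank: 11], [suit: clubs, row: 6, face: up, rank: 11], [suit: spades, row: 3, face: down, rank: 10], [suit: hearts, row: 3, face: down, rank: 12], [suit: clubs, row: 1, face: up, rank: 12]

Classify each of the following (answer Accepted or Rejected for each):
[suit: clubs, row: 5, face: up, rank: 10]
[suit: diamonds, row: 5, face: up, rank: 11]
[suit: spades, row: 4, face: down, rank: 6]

Rejected, Rejected, Accepted

Every 'Accepted' example satisfies: rank ≤ 9. None of the 'Rejected' examples do.
Rejected: [suit: clubs, row: 5, face: up, rank: 10], since rank = 10. Rejected: [suit: diamonds, row: 5, face: up, rank: 11], since rank = 11. Accepted: [suit: spades, row: 4, face: down, rank: 6], since rank = 6.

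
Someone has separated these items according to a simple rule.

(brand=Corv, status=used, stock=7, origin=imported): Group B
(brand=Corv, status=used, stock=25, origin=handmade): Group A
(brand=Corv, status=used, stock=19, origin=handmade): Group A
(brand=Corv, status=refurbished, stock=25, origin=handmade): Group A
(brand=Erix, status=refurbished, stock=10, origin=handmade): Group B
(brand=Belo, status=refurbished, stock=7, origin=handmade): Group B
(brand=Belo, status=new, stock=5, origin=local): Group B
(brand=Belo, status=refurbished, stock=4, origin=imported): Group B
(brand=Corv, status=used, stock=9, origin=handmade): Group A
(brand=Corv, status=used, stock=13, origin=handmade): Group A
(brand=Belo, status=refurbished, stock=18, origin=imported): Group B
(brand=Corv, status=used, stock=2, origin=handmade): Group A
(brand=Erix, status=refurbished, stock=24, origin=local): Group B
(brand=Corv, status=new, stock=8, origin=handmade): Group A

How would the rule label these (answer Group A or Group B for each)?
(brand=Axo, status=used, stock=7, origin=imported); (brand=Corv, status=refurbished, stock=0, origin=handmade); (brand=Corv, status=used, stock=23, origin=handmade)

Every 'Group A' example satisfies: brand is Corv AND origin is handmade. None of the 'Group B' examples do.
(brand=Axo, status=used, stock=7, origin=imported): brand is Axo, origin is imported — doesn't qualify, so Group B.
(brand=Corv, status=refurbished, stock=0, origin=handmade): brand is Corv, origin is handmade — meets the rule, so Group A.
(brand=Corv, status=used, stock=23, origin=handmade): brand is Corv, origin is handmade — meets the rule, so Group A.

Group B, Group A, Group A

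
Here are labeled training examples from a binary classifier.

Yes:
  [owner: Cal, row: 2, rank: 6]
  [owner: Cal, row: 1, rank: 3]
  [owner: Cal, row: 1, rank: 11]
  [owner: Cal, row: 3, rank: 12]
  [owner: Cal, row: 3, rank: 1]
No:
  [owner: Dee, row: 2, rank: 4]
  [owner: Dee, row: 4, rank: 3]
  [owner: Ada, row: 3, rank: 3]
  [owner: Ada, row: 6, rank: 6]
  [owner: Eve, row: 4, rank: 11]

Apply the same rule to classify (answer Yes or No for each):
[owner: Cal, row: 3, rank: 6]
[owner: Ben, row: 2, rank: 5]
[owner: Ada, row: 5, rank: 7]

Yes, No, No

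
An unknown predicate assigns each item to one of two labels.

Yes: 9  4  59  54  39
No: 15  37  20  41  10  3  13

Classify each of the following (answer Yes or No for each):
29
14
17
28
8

Every 'Yes' example satisfies: ≡ 4 (mod 5). None of the 'No' examples do.
29: 29 mod 5 = 4, checks out → Yes. 14: 14 mod 5 = 4, checks out → Yes. 17: 17 mod 5 = 2, does not fit → No. 28: 28 mod 5 = 3, does not fit → No. 8: 8 mod 5 = 3, does not fit → No.

Yes, Yes, No, No, No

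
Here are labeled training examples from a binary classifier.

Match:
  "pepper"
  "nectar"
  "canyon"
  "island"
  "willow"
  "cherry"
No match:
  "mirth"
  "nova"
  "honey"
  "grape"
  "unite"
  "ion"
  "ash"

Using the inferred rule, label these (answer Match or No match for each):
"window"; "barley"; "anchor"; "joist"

Match, Match, Match, No match

The common property of the 'Match' items is: length 6. No 'No match' item has it.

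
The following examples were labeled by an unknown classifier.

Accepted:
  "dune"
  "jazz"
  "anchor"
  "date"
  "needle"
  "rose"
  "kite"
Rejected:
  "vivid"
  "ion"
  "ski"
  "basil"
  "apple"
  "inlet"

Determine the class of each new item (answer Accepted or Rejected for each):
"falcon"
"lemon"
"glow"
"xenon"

Accepted, Rejected, Accepted, Rejected

Looking at the examples, the only property every 'Accepted' case has and every 'Rejected' case lacks is: even length.
"falcon" — length 6, hence Accepted.
"lemon" — length 5, hence Rejected.
"glow" — length 4, hence Accepted.
"xenon" — length 5, hence Rejected.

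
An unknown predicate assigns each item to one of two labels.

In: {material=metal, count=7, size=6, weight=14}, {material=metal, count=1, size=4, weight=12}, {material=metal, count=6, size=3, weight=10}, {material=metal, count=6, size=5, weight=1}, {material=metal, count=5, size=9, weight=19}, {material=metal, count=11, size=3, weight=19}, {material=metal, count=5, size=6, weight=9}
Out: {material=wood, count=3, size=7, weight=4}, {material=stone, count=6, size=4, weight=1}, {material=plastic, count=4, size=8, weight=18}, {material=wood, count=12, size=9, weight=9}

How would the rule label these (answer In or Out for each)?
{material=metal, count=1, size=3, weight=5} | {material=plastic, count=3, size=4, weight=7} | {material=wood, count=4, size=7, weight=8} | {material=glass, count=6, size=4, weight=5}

A rule that fits every label: material is metal — true of each 'In' example, false of each 'Out' one.
{material=metal, count=1, size=3, weight=5} — material is metal, hence In. {material=plastic, count=3, size=4, weight=7} — material is plastic, hence Out. {material=wood, count=4, size=7, weight=8} — material is wood, hence Out. {material=glass, count=6, size=4, weight=5} — material is glass, hence Out.

In, Out, Out, Out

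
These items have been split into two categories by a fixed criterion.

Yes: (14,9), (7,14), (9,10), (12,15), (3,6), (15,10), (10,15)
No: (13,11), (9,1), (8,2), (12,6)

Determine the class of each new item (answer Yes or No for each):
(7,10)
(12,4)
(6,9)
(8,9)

Rule: sum is odd. This holds for each 'Yes' example and fails for each 'No' one.
(7,10): Yes (7+10 = 17).
(12,4): No (12+4 = 16).
(6,9): Yes (6+9 = 15).
(8,9): Yes (8+9 = 17).

Yes, No, Yes, Yes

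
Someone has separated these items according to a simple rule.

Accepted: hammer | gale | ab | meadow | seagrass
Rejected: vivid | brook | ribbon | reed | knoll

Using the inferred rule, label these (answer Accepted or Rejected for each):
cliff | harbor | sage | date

Rejected, Accepted, Accepted, Accepted

Comparing the two groups points to one rule — contains 'a'.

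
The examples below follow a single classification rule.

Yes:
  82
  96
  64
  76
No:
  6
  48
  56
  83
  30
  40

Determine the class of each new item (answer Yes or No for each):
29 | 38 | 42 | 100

No, No, No, Yes

The distinguishing property — even AND at least 64 — holds for all the 'Yes' cases and none of the 'No' cases.
29: No (29 is odd, 29 < 64).
38: No (38 is even, 38 < 64).
42: No (42 is even, 42 < 64).
100: Yes (100 is even, 100 ≥ 64).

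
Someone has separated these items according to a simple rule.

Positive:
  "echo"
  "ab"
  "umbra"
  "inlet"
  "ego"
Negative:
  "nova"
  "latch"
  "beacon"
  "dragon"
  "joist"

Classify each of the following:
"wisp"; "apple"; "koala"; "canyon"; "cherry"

Negative, Positive, Negative, Negative, Negative

Rule: starts with a vowel. This holds for each 'Positive' example and fails for each 'Negative' one.
"wisp": Negative (starts with 'w'). "apple": Positive (starts with 'a'). "koala": Negative (starts with 'k'). "canyon": Negative (starts with 'c'). "cherry": Negative (starts with 'c').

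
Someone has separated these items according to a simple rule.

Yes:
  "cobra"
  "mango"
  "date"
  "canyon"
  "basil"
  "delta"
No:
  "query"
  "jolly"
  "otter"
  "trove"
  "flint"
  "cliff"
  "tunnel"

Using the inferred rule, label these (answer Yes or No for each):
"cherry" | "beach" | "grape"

No, Yes, Yes

Comparing the two groups points to one rule — contains 'a'.
"cherry": No (no 'a'). "beach": Yes (has 'a'). "grape": Yes (has 'a').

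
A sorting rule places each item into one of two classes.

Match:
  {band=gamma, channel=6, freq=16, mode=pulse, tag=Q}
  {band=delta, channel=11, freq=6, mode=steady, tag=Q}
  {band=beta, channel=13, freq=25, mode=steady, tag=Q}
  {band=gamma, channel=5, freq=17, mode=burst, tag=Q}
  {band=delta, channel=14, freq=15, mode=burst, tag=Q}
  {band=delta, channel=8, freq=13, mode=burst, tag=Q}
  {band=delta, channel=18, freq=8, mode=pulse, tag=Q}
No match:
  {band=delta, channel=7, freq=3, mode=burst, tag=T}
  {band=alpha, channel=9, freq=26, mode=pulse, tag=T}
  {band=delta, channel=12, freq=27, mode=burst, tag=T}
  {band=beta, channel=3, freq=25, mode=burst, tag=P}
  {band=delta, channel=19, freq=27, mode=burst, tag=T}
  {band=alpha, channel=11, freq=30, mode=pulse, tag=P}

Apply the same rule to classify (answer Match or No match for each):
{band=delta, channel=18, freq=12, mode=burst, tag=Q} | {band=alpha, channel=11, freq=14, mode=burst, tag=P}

Match, No match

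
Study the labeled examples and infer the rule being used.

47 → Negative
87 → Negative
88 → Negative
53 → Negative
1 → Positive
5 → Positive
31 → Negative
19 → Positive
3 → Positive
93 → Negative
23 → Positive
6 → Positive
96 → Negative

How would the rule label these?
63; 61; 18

The pattern is that an item is 'Positive' exactly when: at most 23.
63: 63 > 23, does not pass → Negative.
61: 61 > 23, does not pass → Negative.
18: 18 ≤ 23, satisfies this → Positive.

Negative, Negative, Positive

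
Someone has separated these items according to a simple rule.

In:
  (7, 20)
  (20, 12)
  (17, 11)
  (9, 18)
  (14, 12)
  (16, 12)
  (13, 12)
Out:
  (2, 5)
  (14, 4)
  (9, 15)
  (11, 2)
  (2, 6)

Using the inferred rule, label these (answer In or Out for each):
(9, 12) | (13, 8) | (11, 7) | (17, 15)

One predicate separates the groups cleanly: sum ≥ 25.
(9, 12): 9+12 = 21 — lacks this property, so Out. (13, 8): 13+8 = 21 — lacks this property, so Out. (11, 7): 11+7 = 18 — lacks this property, so Out. (17, 15): 17+15 = 32 — meets the rule, so In.

Out, Out, Out, In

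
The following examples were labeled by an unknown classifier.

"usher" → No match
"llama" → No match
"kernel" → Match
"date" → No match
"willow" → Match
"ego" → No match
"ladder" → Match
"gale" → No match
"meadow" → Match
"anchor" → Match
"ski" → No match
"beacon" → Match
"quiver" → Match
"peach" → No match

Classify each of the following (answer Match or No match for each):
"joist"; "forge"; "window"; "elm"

The rule appears to be: length 6.

No match, No match, Match, No match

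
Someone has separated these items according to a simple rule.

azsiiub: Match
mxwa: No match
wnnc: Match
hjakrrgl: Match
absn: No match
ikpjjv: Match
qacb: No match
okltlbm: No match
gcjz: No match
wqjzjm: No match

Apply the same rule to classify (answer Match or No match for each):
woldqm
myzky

Looking at the examples, the only property every 'Match' case has and every 'No match' case lacks is: has a double letter.

No match, No match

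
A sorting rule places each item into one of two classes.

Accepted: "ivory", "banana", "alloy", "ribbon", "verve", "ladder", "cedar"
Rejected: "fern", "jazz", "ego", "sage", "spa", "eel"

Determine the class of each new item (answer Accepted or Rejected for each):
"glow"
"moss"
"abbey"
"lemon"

The rule appears to be: length ≥ 5.
"glow" → length 4 → Rejected.
"moss" → length 4 → Rejected.
"abbey" → length 5 → Accepted.
"lemon" → length 5 → Accepted.

Rejected, Rejected, Accepted, Accepted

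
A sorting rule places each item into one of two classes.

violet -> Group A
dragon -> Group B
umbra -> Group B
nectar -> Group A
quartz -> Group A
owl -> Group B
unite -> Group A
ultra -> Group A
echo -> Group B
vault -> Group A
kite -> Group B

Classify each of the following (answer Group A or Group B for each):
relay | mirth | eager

The simplest hypothesis consistent with all the labels is: length ≥ 5 AND contains 't'.

Group B, Group A, Group B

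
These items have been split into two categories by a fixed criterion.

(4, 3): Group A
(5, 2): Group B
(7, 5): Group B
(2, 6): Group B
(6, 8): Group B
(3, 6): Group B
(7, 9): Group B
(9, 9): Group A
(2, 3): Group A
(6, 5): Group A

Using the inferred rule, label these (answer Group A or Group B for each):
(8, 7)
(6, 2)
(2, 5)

Every 'Group A' example satisfies: |first − second| ≤ 1. None of the 'Group B' examples do.
(8, 7): |8−7| = 1 — meets the rule, so Group A. (6, 2): |6−2| = 4 — doesn't match, so Group B. (2, 5): |2−5| = 3 — doesn't match, so Group B.

Group A, Group B, Group B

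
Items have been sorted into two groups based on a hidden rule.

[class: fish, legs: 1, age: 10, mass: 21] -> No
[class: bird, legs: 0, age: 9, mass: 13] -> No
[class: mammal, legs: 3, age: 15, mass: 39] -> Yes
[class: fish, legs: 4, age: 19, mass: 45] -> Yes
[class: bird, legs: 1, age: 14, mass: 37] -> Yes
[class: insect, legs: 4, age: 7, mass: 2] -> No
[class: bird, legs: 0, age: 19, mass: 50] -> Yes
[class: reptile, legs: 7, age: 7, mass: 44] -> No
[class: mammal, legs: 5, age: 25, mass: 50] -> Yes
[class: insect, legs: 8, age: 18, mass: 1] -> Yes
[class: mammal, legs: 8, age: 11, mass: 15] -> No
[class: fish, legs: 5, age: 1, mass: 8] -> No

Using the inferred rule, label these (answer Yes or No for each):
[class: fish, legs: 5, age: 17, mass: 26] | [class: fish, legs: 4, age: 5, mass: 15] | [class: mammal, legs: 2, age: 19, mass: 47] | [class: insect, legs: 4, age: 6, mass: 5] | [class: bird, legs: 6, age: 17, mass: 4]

'Yes' ⟺ age ≥ 14.

Yes, No, Yes, No, Yes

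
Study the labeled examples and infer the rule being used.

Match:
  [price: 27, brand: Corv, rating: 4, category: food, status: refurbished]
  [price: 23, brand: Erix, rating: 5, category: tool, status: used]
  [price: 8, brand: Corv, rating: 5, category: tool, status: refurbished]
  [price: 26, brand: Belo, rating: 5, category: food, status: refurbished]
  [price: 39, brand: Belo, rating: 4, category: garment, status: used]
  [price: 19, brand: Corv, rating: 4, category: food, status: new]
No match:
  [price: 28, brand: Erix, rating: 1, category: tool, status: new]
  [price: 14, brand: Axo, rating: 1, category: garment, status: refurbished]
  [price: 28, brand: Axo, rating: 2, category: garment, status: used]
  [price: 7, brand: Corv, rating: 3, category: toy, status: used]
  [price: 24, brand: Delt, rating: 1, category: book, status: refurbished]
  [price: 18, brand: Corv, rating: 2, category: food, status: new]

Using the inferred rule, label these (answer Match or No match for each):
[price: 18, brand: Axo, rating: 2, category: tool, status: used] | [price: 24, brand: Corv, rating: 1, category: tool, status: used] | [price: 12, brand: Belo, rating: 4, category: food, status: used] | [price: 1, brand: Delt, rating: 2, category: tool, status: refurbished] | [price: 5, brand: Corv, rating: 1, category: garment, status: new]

'Match' ⟺ rating ≥ 4.

No match, No match, Match, No match, No match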